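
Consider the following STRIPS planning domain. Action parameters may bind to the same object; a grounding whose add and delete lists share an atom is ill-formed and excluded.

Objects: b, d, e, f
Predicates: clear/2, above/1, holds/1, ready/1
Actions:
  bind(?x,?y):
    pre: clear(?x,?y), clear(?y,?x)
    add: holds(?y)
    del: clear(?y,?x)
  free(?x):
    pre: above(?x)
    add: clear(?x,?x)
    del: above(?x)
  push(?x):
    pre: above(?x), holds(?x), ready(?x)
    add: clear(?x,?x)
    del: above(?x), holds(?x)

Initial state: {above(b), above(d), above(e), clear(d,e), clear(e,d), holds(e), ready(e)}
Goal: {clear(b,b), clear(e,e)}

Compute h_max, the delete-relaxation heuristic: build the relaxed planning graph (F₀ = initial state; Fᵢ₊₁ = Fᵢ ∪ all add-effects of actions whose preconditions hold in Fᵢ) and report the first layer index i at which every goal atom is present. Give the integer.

1

F0 = init (7 atoms)
F1 = F0 ∪ {clear(b,b), clear(d,d), clear(e,e), holds(d)}  (11 atoms)
goal ⊆ F1  ⇒  h_max = 1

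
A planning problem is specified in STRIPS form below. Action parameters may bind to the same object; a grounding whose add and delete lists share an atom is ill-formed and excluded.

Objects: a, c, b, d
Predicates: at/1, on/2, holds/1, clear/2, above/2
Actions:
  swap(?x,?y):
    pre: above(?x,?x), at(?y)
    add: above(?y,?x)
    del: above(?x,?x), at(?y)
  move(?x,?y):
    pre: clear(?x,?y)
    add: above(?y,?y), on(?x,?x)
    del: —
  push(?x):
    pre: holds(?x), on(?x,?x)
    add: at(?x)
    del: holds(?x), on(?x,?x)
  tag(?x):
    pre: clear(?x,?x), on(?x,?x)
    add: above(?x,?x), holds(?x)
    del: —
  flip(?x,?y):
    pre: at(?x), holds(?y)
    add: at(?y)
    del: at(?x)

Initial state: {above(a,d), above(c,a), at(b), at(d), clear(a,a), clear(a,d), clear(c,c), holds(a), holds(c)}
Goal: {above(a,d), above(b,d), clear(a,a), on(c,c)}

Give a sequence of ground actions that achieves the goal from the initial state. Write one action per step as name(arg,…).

1. move(a,d)  →  {above(a,d), above(c,a), above(d,d), at(b), at(d), clear(a,a), clear(a,d), clear(c,c), holds(a), holds(c), on(a,a)}
2. swap(d,b)  →  {above(a,d), above(b,d), above(c,a), at(d), clear(a,a), clear(a,d), clear(c,c), holds(a), holds(c), on(a,a)}
3. move(c,c)  →  {above(a,d), above(b,d), above(c,a), above(c,c), at(d), clear(a,a), clear(a,d), clear(c,c), holds(a), holds(c), on(a,a), on(c,c)}

move(a,d); swap(d,b); move(c,c)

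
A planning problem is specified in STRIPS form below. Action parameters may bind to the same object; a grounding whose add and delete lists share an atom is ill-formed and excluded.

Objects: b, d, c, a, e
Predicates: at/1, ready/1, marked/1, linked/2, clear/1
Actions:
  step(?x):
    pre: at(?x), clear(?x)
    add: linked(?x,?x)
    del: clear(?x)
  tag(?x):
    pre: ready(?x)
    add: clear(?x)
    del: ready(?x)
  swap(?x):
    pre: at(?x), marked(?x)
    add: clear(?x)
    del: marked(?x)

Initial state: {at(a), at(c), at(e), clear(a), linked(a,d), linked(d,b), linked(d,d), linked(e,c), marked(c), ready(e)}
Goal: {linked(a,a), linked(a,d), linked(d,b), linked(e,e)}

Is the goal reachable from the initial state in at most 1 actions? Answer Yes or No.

No

1. step(a)  →  {at(a), at(c), at(e), linked(a,a), linked(a,d), linked(d,b), linked(d,d), linked(e,c), marked(c), ready(e)}
2. tag(e)  →  {at(a), at(c), at(e), clear(e), linked(a,a), linked(a,d), linked(d,b), linked(d,d), linked(e,c), marked(c)}
3. step(e)  →  {at(a), at(c), at(e), linked(a,a), linked(a,d), linked(d,b), linked(d,d), linked(e,c), linked(e,e), marked(c)}
optimal plan length = 3; 3 > 1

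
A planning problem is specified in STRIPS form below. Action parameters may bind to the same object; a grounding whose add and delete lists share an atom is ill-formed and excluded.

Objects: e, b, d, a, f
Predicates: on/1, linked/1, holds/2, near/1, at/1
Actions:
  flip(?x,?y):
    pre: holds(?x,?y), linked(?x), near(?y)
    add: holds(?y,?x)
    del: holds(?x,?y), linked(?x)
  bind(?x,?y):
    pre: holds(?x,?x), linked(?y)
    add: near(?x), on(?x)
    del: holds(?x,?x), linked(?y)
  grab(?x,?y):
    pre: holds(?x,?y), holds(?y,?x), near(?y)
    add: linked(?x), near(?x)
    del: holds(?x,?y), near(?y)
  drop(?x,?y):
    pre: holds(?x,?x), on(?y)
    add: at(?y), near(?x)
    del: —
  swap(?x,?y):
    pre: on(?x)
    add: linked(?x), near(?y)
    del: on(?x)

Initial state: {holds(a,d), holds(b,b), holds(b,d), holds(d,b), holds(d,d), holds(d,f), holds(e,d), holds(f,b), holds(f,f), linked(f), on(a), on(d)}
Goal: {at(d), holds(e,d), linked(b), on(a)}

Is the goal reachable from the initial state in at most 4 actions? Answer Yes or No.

1. drop(d,d)  →  {at(d), holds(a,d), holds(b,b), holds(b,d), holds(d,b), holds(d,d), holds(d,f), holds(e,d), holds(f,b), holds(f,f), linked(f), near(d), on(a), on(d)}
2. grab(b,d)  →  {at(d), holds(a,d), holds(b,b), holds(d,b), holds(d,d), holds(d,f), holds(e,d), holds(f,b), holds(f,f), linked(b), linked(f), near(b), on(a), on(d)}
optimal plan length = 2; 2 ≤ 4

Yes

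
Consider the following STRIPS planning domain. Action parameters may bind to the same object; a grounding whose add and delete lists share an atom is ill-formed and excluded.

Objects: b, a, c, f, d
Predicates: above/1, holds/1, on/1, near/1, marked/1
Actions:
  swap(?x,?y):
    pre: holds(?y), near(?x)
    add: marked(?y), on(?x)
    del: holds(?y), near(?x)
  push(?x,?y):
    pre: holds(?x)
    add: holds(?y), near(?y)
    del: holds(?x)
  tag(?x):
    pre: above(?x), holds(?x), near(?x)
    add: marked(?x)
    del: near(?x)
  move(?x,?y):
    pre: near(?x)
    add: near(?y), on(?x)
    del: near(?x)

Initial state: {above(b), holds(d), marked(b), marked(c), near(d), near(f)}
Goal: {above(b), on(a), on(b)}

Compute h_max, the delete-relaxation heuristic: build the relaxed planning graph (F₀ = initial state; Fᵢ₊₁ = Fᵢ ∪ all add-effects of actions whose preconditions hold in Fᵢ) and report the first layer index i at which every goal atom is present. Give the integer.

2

F0 = init (6 atoms)
F1 = F0 ∪ {holds(a), holds(b), holds(c), holds(f), marked(d), near(a), near(b), near(c), on(d), on(f)}  (16 atoms)
F2 = F1 ∪ {marked(a), marked(f), on(a), on(b), on(c)}  (21 atoms)
goal ⊆ F2  ⇒  h_max = 2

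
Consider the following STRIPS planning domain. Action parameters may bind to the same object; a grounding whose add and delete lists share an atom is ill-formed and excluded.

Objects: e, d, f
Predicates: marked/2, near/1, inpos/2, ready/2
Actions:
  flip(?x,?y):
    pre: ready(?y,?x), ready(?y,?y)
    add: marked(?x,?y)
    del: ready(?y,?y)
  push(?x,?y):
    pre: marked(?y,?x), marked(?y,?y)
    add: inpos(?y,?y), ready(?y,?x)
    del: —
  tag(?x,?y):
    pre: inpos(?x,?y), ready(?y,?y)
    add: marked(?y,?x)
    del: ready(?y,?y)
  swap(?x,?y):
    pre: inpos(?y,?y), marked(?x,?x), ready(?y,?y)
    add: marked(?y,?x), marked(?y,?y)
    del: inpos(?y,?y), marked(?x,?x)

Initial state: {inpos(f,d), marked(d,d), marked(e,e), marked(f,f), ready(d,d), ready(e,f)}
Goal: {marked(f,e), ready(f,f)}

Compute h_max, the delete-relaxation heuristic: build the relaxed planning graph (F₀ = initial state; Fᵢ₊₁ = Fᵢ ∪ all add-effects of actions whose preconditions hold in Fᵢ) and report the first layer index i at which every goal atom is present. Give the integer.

F0 = init (6 atoms)
F1 = F0 ∪ {inpos(d,d), inpos(e,e), inpos(f,f), marked(d,f), ready(e,e), ready(f,f)}  (12 atoms)
F2 = F1 ∪ {marked(d,e), marked(e,d), marked(e,f), marked(f,d), marked(f,e), ready(d,f)}  (18 atoms)
goal ⊆ F2  ⇒  h_max = 2

2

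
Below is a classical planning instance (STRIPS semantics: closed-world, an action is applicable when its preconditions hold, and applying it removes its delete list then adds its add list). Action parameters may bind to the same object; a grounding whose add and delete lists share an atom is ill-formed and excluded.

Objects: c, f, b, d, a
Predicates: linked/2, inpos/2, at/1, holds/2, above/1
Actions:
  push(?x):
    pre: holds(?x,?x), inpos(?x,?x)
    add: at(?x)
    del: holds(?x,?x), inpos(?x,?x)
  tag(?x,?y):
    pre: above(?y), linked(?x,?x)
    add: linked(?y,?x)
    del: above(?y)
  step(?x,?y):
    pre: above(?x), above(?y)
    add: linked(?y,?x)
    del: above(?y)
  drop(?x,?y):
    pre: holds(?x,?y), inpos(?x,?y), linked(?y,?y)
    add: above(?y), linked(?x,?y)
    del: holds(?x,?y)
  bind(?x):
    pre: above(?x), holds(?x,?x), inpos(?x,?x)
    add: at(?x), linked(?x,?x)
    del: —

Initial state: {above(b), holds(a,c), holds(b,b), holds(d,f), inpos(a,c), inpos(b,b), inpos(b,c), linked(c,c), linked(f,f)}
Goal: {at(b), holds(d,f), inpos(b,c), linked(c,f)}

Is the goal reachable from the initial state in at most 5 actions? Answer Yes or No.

1. push(b)  →  {above(b), at(b), holds(a,c), holds(d,f), inpos(a,c), inpos(b,c), linked(c,c), linked(f,f)}
2. drop(a,c)  →  {above(b), above(c), at(b), holds(d,f), inpos(a,c), inpos(b,c), linked(a,c), linked(c,c), linked(f,f)}
3. tag(f,c)  →  {above(b), at(b), holds(d,f), inpos(a,c), inpos(b,c), linked(a,c), linked(c,c), linked(c,f), linked(f,f)}
optimal plan length = 3; 3 ≤ 5

Yes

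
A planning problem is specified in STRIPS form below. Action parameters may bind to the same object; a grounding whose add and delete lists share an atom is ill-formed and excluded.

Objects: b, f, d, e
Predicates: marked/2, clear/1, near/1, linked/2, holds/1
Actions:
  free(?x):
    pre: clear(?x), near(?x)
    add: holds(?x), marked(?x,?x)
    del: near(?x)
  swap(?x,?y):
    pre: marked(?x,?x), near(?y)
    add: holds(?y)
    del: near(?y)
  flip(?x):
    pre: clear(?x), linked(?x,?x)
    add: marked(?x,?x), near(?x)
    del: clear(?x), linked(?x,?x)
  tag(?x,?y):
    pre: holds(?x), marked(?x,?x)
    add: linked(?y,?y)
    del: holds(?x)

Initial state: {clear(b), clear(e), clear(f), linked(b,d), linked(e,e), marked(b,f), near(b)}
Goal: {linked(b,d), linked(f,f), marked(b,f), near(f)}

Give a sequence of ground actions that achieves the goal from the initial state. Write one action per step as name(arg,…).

1. free(b)  →  {clear(b), clear(e), clear(f), holds(b), linked(b,d), linked(e,e), marked(b,b), marked(b,f)}
2. flip(e)  →  {clear(b), clear(f), holds(b), linked(b,d), marked(b,b), marked(b,f), marked(e,e), near(e)}
3. swap(b,e)  →  {clear(b), clear(f), holds(b), holds(e), linked(b,d), marked(b,b), marked(b,f), marked(e,e)}
4. tag(b,f)  →  {clear(b), clear(f), holds(e), linked(b,d), linked(f,f), marked(b,b), marked(b,f), marked(e,e)}
5. flip(f)  →  {clear(b), holds(e), linked(b,d), marked(b,b), marked(b,f), marked(e,e), marked(f,f), near(f)}
6. tag(e,f)  →  {clear(b), linked(b,d), linked(f,f), marked(b,b), marked(b,f), marked(e,e), marked(f,f), near(f)}

free(b); flip(e); swap(b,e); tag(b,f); flip(f); tag(e,f)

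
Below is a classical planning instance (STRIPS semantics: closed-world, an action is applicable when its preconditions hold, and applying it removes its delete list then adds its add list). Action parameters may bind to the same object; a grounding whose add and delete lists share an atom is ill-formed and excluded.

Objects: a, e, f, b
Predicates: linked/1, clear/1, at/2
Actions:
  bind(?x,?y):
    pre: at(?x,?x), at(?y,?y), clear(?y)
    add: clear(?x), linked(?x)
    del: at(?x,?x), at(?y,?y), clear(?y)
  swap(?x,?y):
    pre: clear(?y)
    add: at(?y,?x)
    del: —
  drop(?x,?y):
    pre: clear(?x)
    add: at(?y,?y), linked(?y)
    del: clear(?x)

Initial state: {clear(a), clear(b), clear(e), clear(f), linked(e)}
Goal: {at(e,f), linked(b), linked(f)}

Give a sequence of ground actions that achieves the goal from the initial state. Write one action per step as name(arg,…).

1. swap(f,e)  →  {at(e,f), clear(a), clear(b), clear(e), clear(f), linked(e)}
2. drop(a,f)  →  {at(e,f), at(f,f), clear(b), clear(e), clear(f), linked(e), linked(f)}
3. drop(e,b)  →  {at(b,b), at(e,f), at(f,f), clear(b), clear(f), linked(b), linked(e), linked(f)}

swap(f,e); drop(a,f); drop(e,b)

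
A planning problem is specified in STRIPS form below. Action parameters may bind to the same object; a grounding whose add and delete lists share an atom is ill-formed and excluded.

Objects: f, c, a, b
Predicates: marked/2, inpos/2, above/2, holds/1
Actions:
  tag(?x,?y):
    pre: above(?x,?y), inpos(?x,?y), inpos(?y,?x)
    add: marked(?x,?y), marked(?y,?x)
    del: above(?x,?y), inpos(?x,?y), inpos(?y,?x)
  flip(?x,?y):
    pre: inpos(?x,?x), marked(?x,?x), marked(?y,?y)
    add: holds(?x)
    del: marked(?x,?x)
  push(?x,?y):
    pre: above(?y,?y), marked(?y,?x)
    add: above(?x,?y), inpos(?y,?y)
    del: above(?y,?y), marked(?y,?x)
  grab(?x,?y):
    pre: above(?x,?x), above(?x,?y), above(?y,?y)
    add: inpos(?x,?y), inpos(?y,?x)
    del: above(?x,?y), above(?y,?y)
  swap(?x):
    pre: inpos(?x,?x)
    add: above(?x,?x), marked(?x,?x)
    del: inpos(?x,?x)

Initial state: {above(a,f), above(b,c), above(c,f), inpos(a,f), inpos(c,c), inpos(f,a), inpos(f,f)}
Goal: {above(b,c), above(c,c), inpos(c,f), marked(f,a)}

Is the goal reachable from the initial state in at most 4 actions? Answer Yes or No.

Yes

1. tag(a,f)  →  {above(b,c), above(c,f), inpos(c,c), inpos(f,f), marked(a,f), marked(f,a)}
2. swap(f)  →  {above(b,c), above(c,f), above(f,f), inpos(c,c), marked(a,f), marked(f,a), marked(f,f)}
3. swap(c)  →  {above(b,c), above(c,c), above(c,f), above(f,f), marked(a,f), marked(c,c), marked(f,a), marked(f,f)}
4. grab(c,f)  →  {above(b,c), above(c,c), inpos(c,f), inpos(f,c), marked(a,f), marked(c,c), marked(f,a), marked(f,f)}
optimal plan length = 4; 4 ≤ 4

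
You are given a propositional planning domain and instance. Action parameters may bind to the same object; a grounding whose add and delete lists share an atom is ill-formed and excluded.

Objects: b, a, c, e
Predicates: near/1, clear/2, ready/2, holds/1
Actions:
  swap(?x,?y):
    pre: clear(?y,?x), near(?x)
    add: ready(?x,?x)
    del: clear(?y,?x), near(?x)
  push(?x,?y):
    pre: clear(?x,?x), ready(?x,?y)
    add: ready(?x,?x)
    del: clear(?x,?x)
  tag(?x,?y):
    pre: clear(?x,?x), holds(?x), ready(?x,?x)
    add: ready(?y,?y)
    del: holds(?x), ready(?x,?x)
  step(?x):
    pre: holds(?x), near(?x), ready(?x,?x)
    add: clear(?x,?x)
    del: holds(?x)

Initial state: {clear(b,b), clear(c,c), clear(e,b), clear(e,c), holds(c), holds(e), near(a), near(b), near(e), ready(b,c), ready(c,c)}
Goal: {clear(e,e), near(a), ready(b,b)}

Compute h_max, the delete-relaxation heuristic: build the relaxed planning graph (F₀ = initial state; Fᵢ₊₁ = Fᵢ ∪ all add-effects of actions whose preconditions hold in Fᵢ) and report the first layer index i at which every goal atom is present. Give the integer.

F0 = init (11 atoms)
F1 = F0 ∪ {ready(a,a), ready(b,b), ready(e,e)}  (14 atoms)
F2 = F1 ∪ {clear(e,e)}  (15 atoms)
goal ⊆ F2  ⇒  h_max = 2

2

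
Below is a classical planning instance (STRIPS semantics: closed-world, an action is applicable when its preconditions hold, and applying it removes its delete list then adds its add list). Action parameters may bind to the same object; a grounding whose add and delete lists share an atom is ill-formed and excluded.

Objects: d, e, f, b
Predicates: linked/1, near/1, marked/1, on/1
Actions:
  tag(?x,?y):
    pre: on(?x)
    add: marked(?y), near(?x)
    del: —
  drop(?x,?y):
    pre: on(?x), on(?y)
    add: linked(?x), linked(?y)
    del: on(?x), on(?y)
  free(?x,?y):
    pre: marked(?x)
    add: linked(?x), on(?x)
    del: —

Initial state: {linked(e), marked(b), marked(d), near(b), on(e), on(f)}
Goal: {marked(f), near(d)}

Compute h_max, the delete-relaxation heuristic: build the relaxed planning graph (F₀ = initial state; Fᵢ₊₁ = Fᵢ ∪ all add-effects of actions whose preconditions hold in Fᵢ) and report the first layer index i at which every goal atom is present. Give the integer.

2

F0 = init (6 atoms)
F1 = F0 ∪ {linked(b), linked(d), linked(f), marked(e), marked(f), near(e), near(f), on(b), on(d)}  (15 atoms)
F2 = F1 ∪ {near(d)}  (16 atoms)
goal ⊆ F2  ⇒  h_max = 2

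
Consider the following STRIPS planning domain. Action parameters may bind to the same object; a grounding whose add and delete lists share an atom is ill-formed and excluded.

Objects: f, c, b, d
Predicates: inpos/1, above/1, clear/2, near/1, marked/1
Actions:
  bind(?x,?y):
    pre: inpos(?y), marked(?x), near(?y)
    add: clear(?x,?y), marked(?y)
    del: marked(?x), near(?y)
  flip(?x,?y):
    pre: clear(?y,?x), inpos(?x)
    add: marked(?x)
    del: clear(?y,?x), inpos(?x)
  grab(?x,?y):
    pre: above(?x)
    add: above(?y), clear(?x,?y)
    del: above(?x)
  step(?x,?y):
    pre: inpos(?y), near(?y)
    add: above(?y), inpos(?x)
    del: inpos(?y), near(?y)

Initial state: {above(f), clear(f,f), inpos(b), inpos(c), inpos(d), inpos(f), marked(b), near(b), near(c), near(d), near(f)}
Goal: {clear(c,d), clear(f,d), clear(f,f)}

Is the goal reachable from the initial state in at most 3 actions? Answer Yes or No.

1. bind(b,c)  →  {above(f), clear(b,c), clear(f,f), inpos(b), inpos(c), inpos(d), inpos(f), marked(c), near(b), near(d), near(f)}
2. bind(c,d)  →  {above(f), clear(b,c), clear(c,d), clear(f,f), inpos(b), inpos(c), inpos(d), inpos(f), marked(d), near(b), near(f)}
3. grab(f,d)  →  {above(d), clear(b,c), clear(c,d), clear(f,d), clear(f,f), inpos(b), inpos(c), inpos(d), inpos(f), marked(d), near(b), near(f)}
optimal plan length = 3; 3 ≤ 3

Yes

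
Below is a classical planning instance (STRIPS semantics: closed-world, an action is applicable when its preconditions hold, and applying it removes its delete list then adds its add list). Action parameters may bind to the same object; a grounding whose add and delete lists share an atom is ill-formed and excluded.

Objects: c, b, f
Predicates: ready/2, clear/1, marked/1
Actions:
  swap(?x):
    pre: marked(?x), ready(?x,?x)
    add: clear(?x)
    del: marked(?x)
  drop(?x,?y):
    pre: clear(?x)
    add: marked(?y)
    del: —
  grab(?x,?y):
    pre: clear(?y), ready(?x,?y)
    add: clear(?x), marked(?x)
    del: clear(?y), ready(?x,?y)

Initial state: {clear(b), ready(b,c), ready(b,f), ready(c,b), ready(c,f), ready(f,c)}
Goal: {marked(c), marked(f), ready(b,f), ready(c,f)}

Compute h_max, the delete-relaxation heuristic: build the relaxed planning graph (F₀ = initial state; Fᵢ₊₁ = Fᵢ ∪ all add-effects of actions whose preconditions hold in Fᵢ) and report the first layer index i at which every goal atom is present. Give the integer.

1

F0 = init (6 atoms)
F1 = F0 ∪ {clear(c), marked(b), marked(c), marked(f)}  (10 atoms)
goal ⊆ F1  ⇒  h_max = 1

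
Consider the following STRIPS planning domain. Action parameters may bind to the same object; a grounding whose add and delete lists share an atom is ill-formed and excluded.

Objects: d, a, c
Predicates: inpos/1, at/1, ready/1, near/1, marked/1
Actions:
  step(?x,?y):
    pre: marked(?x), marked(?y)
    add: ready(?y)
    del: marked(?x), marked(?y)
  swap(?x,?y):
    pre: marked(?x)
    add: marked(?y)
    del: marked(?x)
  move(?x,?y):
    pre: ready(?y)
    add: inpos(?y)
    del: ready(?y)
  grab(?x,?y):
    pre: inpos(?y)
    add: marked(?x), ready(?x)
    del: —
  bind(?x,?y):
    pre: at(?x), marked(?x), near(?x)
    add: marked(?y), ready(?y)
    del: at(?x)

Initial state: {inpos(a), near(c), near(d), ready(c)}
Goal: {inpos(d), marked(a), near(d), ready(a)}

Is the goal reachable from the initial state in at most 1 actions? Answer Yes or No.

1. grab(d,a)  →  {inpos(a), marked(d), near(c), near(d), ready(c), ready(d)}
2. move(d,d)  →  {inpos(a), inpos(d), marked(d), near(c), near(d), ready(c)}
3. grab(a,d)  →  {inpos(a), inpos(d), marked(a), marked(d), near(c), near(d), ready(a), ready(c)}
optimal plan length = 3; 3 > 1

No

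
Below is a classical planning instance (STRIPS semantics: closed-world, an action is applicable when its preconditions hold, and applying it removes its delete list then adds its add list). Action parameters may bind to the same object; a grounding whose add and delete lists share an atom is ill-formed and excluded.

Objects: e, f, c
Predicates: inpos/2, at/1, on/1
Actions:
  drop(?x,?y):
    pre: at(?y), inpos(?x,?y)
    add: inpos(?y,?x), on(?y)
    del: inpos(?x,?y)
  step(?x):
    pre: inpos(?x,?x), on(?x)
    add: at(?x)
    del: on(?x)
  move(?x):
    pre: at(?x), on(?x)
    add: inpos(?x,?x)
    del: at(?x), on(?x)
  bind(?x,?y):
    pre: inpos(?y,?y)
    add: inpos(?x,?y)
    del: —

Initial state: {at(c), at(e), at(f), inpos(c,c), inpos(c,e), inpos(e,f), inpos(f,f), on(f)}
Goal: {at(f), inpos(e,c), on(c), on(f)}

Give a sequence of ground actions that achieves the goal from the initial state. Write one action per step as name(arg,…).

drop(c,e); drop(e,c); drop(c,e)

1. drop(c,e)  →  {at(c), at(e), at(f), inpos(c,c), inpos(e,c), inpos(e,f), inpos(f,f), on(e), on(f)}
2. drop(e,c)  →  {at(c), at(e), at(f), inpos(c,c), inpos(c,e), inpos(e,f), inpos(f,f), on(c), on(e), on(f)}
3. drop(c,e)  →  {at(c), at(e), at(f), inpos(c,c), inpos(e,c), inpos(e,f), inpos(f,f), on(c), on(e), on(f)}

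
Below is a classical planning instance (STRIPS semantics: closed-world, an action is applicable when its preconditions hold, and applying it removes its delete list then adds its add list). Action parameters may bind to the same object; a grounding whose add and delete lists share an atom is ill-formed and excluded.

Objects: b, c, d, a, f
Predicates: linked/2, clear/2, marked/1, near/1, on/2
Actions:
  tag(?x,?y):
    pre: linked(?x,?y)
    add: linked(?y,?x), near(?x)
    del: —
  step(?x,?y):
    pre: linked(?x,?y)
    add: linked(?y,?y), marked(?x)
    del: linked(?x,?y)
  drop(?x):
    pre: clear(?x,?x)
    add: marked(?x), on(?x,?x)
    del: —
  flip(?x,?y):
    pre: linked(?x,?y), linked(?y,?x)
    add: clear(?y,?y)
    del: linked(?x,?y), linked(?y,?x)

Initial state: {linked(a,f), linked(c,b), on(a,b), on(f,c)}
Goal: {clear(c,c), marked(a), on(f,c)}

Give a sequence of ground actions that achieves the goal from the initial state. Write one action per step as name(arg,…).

1. tag(c,b)  →  {linked(a,f), linked(b,c), linked(c,b), near(c), on(a,b), on(f,c)}
2. step(a,f)  →  {linked(b,c), linked(c,b), linked(f,f), marked(a), near(c), on(a,b), on(f,c)}
3. flip(b,c)  →  {clear(c,c), linked(f,f), marked(a), near(c), on(a,b), on(f,c)}

tag(c,b); step(a,f); flip(b,c)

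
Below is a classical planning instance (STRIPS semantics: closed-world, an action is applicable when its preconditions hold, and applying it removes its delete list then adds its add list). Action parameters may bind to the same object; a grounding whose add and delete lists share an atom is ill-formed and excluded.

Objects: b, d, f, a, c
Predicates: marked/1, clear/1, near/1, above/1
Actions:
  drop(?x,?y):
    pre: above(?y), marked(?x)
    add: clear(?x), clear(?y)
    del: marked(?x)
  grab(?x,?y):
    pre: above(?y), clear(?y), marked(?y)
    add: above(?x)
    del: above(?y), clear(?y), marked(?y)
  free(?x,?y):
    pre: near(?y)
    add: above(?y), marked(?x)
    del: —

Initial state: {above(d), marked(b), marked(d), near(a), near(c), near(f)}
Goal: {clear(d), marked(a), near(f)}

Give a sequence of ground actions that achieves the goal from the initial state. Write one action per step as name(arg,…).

drop(b,d); free(a,f)

1. drop(b,d)  →  {above(d), clear(b), clear(d), marked(d), near(a), near(c), near(f)}
2. free(a,f)  →  {above(d), above(f), clear(b), clear(d), marked(a), marked(d), near(a), near(c), near(f)}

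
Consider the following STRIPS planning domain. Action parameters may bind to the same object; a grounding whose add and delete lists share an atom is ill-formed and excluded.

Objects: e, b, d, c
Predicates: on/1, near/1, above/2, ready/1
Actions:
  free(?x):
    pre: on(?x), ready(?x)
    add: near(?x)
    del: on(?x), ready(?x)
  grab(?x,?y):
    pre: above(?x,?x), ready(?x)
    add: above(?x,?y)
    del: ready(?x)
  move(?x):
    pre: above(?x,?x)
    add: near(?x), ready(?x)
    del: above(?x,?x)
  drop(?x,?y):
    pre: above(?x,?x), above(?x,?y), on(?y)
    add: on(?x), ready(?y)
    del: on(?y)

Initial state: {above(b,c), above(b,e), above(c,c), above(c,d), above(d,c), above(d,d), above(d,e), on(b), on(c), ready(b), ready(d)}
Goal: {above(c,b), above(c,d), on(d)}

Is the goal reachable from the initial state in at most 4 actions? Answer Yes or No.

1. drop(d,c)  →  {above(b,c), above(b,e), above(c,c), above(c,d), above(d,c), above(d,d), above(d,e), on(b), on(d), ready(b), ready(c), ready(d)}
2. grab(c,b)  →  {above(b,c), above(b,e), above(c,b), above(c,c), above(c,d), above(d,c), above(d,d), above(d,e), on(b), on(d), ready(b), ready(d)}
optimal plan length = 2; 2 ≤ 4

Yes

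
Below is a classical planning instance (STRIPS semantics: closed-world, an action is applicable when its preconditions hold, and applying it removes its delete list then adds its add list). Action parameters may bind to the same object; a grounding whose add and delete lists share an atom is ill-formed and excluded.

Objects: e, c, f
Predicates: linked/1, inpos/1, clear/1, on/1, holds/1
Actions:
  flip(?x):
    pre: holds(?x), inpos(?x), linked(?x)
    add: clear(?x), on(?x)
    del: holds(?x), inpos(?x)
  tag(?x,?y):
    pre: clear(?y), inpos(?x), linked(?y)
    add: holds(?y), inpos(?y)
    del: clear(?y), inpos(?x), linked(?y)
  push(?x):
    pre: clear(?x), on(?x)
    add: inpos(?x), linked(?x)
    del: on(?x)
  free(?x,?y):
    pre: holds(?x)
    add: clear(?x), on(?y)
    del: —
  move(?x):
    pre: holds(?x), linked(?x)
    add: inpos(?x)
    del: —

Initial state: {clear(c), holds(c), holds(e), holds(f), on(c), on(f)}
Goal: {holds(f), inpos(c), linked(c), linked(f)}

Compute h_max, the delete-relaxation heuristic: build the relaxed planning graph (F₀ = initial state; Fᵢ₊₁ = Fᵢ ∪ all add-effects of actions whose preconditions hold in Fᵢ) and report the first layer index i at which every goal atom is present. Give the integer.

F0 = init (6 atoms)
F1 = F0 ∪ {clear(e), clear(f), inpos(c), linked(c), on(e)}  (11 atoms)
F2 = F1 ∪ {inpos(e), inpos(f), linked(e), linked(f)}  (15 atoms)
goal ⊆ F2  ⇒  h_max = 2

2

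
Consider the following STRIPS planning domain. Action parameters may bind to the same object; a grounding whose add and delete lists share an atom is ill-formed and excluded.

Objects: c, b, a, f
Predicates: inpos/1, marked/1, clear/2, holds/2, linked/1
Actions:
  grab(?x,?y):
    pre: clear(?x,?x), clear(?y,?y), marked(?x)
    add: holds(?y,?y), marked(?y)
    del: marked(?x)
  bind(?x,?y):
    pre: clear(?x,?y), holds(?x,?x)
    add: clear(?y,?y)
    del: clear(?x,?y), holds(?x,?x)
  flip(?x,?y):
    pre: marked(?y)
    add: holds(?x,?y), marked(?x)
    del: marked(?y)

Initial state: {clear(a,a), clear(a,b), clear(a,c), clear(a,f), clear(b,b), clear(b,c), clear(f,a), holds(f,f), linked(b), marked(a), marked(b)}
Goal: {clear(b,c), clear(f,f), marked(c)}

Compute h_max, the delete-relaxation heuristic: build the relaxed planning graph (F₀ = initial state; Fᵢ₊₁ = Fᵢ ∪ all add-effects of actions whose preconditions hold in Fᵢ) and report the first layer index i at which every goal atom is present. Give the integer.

2

F0 = init (11 atoms)
F1 = F0 ∪ {holds(a,a), holds(a,b), holds(b,a), holds(b,b), holds(c,a), holds(c,b), holds(f,a), holds(f,b), marked(c), marked(f)}  (21 atoms)
F2 = F1 ∪ {clear(c,c), clear(f,f), holds(a,c), holds(a,f), holds(b,c), holds(b,f), holds(c,f), holds(f,c)}  (29 atoms)
goal ⊆ F2  ⇒  h_max = 2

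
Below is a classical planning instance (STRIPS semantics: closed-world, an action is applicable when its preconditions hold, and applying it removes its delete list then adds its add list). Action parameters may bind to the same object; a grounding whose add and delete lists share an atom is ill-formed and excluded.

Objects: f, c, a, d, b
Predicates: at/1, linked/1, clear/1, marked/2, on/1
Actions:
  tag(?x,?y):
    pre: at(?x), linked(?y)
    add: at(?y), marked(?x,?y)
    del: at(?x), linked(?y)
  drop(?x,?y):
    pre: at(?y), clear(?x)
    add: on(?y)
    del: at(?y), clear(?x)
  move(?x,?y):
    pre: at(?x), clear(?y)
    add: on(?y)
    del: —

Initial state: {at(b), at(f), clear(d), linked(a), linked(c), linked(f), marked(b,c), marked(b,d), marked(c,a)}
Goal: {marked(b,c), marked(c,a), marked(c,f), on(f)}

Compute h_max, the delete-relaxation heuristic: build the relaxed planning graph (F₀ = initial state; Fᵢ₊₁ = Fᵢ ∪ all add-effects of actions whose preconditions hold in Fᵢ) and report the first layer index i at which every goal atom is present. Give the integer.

2

F0 = init (9 atoms)
F1 = F0 ∪ {at(a), at(c), marked(b,a), marked(b,f), marked(f,a), marked(f,c), on(b), on(d), on(f)}  (18 atoms)
F2 = F1 ∪ {marked(a,c), marked(a,f), marked(c,f), on(a), on(c)}  (23 atoms)
goal ⊆ F2  ⇒  h_max = 2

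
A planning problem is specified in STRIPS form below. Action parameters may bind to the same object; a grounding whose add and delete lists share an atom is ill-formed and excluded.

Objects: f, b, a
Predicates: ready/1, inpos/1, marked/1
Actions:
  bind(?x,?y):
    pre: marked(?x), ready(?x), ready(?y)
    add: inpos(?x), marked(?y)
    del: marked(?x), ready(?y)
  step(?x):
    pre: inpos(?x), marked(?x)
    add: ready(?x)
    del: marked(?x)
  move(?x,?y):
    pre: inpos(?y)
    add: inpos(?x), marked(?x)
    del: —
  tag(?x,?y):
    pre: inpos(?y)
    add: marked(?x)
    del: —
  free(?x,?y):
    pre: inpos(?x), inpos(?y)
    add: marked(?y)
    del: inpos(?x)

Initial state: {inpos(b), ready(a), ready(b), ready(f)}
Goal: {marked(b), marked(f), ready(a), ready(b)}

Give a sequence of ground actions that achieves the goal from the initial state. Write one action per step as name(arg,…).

move(f,b); move(b,f)

1. move(f,b)  →  {inpos(b), inpos(f), marked(f), ready(a), ready(b), ready(f)}
2. move(b,f)  →  {inpos(b), inpos(f), marked(b), marked(f), ready(a), ready(b), ready(f)}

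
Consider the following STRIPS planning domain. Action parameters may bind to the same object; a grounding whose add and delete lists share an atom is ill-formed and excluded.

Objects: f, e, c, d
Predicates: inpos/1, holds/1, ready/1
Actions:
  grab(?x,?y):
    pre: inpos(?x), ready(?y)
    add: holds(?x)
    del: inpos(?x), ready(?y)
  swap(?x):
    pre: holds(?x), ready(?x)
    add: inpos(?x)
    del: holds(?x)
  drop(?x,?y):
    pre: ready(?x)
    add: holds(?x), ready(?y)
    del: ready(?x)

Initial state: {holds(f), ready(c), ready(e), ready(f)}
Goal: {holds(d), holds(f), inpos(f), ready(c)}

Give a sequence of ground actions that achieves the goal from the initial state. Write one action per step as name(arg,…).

swap(f); drop(f,d); drop(d,f)

1. swap(f)  →  {inpos(f), ready(c), ready(e), ready(f)}
2. drop(f,d)  →  {holds(f), inpos(f), ready(c), ready(d), ready(e)}
3. drop(d,f)  →  {holds(d), holds(f), inpos(f), ready(c), ready(e), ready(f)}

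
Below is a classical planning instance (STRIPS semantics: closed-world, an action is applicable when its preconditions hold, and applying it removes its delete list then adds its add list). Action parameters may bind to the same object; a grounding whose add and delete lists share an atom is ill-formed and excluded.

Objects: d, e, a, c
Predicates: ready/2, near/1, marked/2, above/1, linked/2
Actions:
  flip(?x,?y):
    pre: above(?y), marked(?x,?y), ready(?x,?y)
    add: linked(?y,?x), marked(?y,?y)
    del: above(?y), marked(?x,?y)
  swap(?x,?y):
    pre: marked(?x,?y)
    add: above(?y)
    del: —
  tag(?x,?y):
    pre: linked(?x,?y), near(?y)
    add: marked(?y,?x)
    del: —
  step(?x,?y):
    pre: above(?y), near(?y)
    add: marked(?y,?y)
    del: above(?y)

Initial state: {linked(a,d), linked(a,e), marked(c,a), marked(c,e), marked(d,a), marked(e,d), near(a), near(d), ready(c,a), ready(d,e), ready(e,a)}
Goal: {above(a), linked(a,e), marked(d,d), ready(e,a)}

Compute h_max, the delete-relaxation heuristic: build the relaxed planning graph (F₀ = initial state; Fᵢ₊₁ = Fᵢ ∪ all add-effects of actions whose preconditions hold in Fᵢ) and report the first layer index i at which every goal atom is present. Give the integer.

2

F0 = init (11 atoms)
F1 = F0 ∪ {above(a), above(d), above(e)}  (14 atoms)
F2 = F1 ∪ {linked(a,c), marked(a,a), marked(d,d)}  (17 atoms)
goal ⊆ F2  ⇒  h_max = 2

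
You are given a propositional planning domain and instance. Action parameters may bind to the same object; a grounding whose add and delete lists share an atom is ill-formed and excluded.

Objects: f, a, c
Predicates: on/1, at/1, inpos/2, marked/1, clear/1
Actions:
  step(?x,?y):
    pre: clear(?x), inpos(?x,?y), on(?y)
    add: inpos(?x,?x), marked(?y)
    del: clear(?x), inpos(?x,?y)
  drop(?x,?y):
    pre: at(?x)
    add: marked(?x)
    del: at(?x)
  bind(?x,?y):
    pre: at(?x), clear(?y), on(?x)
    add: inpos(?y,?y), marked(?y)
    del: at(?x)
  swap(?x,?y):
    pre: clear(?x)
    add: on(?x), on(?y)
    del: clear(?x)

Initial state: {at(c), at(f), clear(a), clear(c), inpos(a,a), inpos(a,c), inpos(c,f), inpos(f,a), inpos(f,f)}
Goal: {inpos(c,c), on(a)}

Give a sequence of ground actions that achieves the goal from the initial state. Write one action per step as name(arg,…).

1. swap(a,f)  →  {at(c), at(f), clear(c), inpos(a,a), inpos(a,c), inpos(c,f), inpos(f,a), inpos(f,f), on(a), on(f)}
2. step(c,f)  →  {at(c), at(f), inpos(a,a), inpos(a,c), inpos(c,c), inpos(f,a), inpos(f,f), marked(f), on(a), on(f)}

swap(a,f); step(c,f)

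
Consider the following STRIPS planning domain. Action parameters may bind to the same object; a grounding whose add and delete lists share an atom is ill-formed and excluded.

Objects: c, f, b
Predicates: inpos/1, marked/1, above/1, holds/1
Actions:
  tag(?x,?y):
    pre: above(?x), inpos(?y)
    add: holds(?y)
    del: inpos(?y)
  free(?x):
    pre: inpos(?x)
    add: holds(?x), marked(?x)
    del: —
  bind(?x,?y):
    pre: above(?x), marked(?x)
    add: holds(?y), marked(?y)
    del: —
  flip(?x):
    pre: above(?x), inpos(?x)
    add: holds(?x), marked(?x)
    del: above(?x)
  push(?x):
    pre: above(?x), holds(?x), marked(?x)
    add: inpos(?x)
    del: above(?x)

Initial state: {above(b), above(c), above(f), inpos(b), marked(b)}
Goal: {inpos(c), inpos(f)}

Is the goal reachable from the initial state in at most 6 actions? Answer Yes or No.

1. bind(b,c)  →  {above(b), above(c), above(f), holds(c), inpos(b), marked(b), marked(c)}
2. bind(c,f)  →  {above(b), above(c), above(f), holds(c), holds(f), inpos(b), marked(b), marked(c), marked(f)}
3. push(c)  →  {above(b), above(f), holds(c), holds(f), inpos(b), inpos(c), marked(b), marked(c), marked(f)}
4. push(f)  →  {above(b), holds(c), holds(f), inpos(b), inpos(c), inpos(f), marked(b), marked(c), marked(f)}
optimal plan length = 4; 4 ≤ 6

Yes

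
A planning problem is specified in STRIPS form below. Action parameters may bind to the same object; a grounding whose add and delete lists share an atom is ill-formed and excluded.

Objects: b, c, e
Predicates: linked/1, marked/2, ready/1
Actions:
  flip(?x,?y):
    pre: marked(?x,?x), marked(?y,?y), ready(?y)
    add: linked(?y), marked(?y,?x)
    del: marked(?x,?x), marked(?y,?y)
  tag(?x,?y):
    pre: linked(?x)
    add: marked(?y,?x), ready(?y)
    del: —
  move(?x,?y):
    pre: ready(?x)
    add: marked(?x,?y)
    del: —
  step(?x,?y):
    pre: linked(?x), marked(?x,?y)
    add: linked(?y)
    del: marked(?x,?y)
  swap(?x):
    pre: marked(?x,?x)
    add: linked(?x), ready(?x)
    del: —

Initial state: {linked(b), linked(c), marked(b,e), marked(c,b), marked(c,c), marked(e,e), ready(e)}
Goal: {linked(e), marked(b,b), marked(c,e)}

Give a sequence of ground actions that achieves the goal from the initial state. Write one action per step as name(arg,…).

1. flip(c,e)  →  {linked(b), linked(c), linked(e), marked(b,e), marked(c,b), marked(e,c), ready(e)}
2. tag(b,b)  →  {linked(b), linked(c), linked(e), marked(b,b), marked(b,e), marked(c,b), marked(e,c), ready(b), ready(e)}
3. tag(e,c)  →  {linked(b), linked(c), linked(e), marked(b,b), marked(b,e), marked(c,b), marked(c,e), marked(e,c), ready(b), ready(c), ready(e)}

flip(c,e); tag(b,b); tag(e,c)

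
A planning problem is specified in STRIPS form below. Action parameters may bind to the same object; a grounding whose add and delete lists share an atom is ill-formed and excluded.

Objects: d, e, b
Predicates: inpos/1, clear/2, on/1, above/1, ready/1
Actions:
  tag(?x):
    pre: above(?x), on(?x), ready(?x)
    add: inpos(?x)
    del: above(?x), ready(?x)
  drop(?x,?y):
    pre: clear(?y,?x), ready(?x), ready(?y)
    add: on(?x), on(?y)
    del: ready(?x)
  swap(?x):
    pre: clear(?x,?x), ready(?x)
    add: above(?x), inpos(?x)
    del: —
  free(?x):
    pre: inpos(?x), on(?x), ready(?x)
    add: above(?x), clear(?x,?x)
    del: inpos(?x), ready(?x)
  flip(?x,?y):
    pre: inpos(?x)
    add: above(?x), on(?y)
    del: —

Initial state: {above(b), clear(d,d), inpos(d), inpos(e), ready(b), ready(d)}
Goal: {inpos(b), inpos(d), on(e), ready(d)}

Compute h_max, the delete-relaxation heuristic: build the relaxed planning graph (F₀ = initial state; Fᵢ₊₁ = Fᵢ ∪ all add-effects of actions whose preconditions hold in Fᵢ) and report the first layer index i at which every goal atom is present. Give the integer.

F0 = init (6 atoms)
F1 = F0 ∪ {above(d), above(e), on(b), on(d), on(e)}  (11 atoms)
F2 = F1 ∪ {inpos(b)}  (12 atoms)
goal ⊆ F2  ⇒  h_max = 2

2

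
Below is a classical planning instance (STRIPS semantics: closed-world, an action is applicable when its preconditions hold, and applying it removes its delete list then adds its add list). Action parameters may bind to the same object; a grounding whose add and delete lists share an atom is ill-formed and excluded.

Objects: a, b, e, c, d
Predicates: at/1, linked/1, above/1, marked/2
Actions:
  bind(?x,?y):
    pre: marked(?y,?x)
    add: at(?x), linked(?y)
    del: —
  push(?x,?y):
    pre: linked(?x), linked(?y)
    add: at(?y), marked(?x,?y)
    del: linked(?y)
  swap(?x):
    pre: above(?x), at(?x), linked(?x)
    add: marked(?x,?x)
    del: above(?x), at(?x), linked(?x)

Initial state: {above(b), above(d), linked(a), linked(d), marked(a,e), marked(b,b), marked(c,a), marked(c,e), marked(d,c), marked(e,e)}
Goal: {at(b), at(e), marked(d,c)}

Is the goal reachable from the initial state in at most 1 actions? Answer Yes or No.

1. bind(b,b)  →  {above(b), above(d), at(b), linked(a), linked(b), linked(d), marked(a,e), marked(b,b), marked(c,a), marked(c,e), marked(d,c), marked(e,e)}
2. bind(e,a)  →  {above(b), above(d), at(b), at(e), linked(a), linked(b), linked(d), marked(a,e), marked(b,b), marked(c,a), marked(c,e), marked(d,c), marked(e,e)}
optimal plan length = 2; 2 > 1

No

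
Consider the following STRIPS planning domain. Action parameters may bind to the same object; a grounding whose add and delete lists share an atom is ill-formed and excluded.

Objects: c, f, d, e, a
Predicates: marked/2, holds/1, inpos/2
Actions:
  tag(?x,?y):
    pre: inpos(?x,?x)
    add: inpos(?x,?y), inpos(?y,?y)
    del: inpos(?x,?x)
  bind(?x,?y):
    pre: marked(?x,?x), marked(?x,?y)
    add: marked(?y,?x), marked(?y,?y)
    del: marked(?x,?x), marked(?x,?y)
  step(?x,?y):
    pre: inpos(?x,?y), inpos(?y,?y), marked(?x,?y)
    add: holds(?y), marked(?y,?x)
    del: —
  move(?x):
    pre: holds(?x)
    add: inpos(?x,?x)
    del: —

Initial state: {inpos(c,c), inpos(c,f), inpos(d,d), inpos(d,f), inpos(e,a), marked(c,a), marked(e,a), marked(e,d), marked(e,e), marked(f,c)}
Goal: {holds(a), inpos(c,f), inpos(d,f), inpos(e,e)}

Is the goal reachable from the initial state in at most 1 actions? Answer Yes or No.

No

1. tag(c,e)  →  {inpos(c,e), inpos(c,f), inpos(d,d), inpos(d,f), inpos(e,a), inpos(e,e), marked(c,a), marked(e,a), marked(e,d), marked(e,e), marked(f,c)}
2. tag(d,a)  →  {inpos(a,a), inpos(c,e), inpos(c,f), inpos(d,a), inpos(d,f), inpos(e,a), inpos(e,e), marked(c,a), marked(e,a), marked(e,d), marked(e,e), marked(f,c)}
3. step(e,a)  →  {holds(a), inpos(a,a), inpos(c,e), inpos(c,f), inpos(d,a), inpos(d,f), inpos(e,a), inpos(e,e), marked(a,e), marked(c,a), marked(e,a), marked(e,d), marked(e,e), marked(f,c)}
optimal plan length = 3; 3 > 1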